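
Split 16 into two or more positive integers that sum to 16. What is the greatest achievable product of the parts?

324

Define f[k] = max over 1≤i<k of i · max(k−i, f[k−i]); the inner max lets the remainder stay uncut if that's better.
f[2] = 1×max(1,0) = 1×1 = 1
f[3] = max(1×2, 2×1) = 2
f[4] = max(1×3, 2×2, 3×1) = 4
f[5] = max(1×4, 2×3, 3×2, 4×1) = 6
f[6] = max(1×6, 2×4, 3×3, 4×2, 5×1) = 9
f[7] = max(1×9, 2×6, 3×4, 4×3, 5×2, 6×1) = 12
f[8] = max(1×12, 2×9, 3×6, …, 6×2, 7×1) = 18
f[9] = max(1×18, 2×12, 3×9, …, 7×2, 8×1) = 27
f[10] = max(1×27, 2×18, 3×12, …, 8×2, 9×1) = 36
f[11] = max(1×36, 2×27, 3×18, …, 9×2, 10×1) = 54
f[12] = max(1×54, 2×36, 3×27, …, 10×2, 11×1) = 81
f[13] = max(1×81, 2×54, 3×36, …, 11×2, 12×1) = 108
f[14] = max(1×108, 2×81, 3×54, …, 12×2, 13×1) = 162
f[15] = max(1×162, 2×108, 3×81, …, 13×2, 14×1) = 243
f[16] = max(1×243, 2×162, 3×108, …, 14×2, 15×1) = 324
One optimal split: 3 + 3 + 3 + 3 + 2 + 2; product 3×3×3×3×2×2 = 324.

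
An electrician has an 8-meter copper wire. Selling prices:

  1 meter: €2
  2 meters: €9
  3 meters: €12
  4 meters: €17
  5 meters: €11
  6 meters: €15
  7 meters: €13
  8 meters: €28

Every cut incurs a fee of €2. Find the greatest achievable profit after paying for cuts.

32

Let v[k] be the best obtainable value from length k. For each k, try every first piece i and keep the best of price[i] + v[k−i] minus the 2 cut fee when i<k.
v[1] = 2
v[2] = 9
v[3] = 12
v[4] = 17
v[5] = 19  (first piece 2, then v[3]=12)
v[6] = 24  (first piece 2, then v[4]=17)
v[7] = 27  (first piece 3, then v[4]=17)
v[8] = 32  (first piece 4, then v[4]=17)
One optimal plan: pieces 4 + 4 (1 cut) → €34 − €2 = €32.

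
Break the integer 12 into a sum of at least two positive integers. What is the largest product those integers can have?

81

Let P[k] be the best product for length k (with at least one cut). For each first piece i, the rest contributes max(k−i, P[k−i]).
P[2] = 1×max(1,0) = 1×1 = 1
P[3] = max(1×2, 2×1) = 2
P[4] = max(1×3, 2×2, 3×1) = 4
P[5] = max(1×4, 2×3, 3×2, 4×1) = 6
P[6] = max(1×6, 2×4, 3×3, 4×2, 5×1) = 9
P[7] = max(1×9, 2×6, 3×4, 4×3, 5×2, 6×1) = 12
P[8] = max(1×12, 2×9, 3×6, …, 6×2, 7×1) = 18
P[9] = max(1×18, 2×12, 3×9, …, 7×2, 8×1) = 27
P[10] = max(1×27, 2×18, 3×12, …, 8×2, 9×1) = 36
P[11] = max(1×36, 2×27, 3×18, …, 9×2, 10×1) = 54
P[12] = max(1×54, 2×36, 3×27, …, 10×2, 11×1) = 81
One optimal split: 3 + 3 + 3 + 3; product 3×3×3×3 = 81.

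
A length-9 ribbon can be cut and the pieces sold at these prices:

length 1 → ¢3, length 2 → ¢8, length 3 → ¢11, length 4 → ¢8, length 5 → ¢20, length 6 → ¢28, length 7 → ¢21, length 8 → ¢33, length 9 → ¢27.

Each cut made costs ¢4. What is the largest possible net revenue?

Consider every possible first cut. v[k] is the best of p[i]+v[k−i] over all sellable i≤k, charging 4 whenever i<k.
v[1] = 3
v[2] = 8
v[3] = 11
v[4] = 12  (first piece 2, then v[2]=8)
v[5] = 20
v[6] = 28
v[7] = 27  (first piece 1, then v[6]=28)
v[8] = 33
v[9] = 35  (first piece 3, then v[6]=28)
One optimal plan: pieces 6 + 3 (1 cut) → ¢39 − ¢4 = ¢35.

35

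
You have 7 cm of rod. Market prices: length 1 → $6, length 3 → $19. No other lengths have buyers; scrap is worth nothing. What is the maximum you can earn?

44

Let r[k] be the best obtainable value from length k. For each k, try every first piece i and keep the best of price[i] + r[k−i].
r[1] = 6
r[2] = 12  (first piece 1, then r[1]=6)
r[3] = max(6+12, 19+0) = 19
r[4] = max(6+19, 19+6) = 25
r[5] = max(6+25, 19+12) = 31
r[6] = max(6+31, 19+19) = 38
r[7] = max(6+38, 19+25) = 44
One optimal cutting: 3 + 3 + 1 → $44.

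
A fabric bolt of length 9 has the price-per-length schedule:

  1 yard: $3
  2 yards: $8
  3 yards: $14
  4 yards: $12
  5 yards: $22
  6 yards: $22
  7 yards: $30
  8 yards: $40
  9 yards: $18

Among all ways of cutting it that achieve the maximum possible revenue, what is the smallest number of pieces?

2

Let r[k] be the best obtainable value from length k. For each k, try every first piece i and keep the best of price[i] + r[k−i].
r[1] = 3
r[2] = max(3+3, 8+0) = 8
r[3] = max(3+8, 8+3, 14+0) = 14
r[4] = max(3+14, 8+8, 14+3, 12+0) = 17
r[5] = max(3+17, 8+14, 14+8, 12+3, 22+0) = 22
r[6] = max(3+22, 8+17, 14+14, 12+8, 22+3, 22+0) = 28
r[7] = max(3+28, 8+22, 14+17, …, 22+3, 30+0) = 31
r[8] = max(3+31, 8+28, 14+22, …, 30+3, 40+0) = 40
r[9] = max(3+40, 8+31, 14+28, …, 40+3, 18+0) = 43
Maximum revenue is $43.
Now minimize piece count subject to staying optimal: for each k, pieces[k] = 1 + min over i with p[i]+r[k−i]=r[k] of pieces[k−i].
pieces[6] = 2
pieces[7] = 3
pieces[8] = 1
pieces[9] = 2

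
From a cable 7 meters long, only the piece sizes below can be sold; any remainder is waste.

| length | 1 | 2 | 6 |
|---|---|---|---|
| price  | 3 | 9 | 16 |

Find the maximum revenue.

Build r[k] bottom-up: r[k] = max over allowed piece i of (p[i] + r[k−i]).
r[1] = 3
r[2] = 9
r[3] = 12  (first piece 1, then r[2]=9)
r[4] = 18  (first piece 2, then r[2]=9)
r[5] = 21  (first piece 1, then r[4]=18)
r[6] = 27  (first piece 2, then r[4]=18)
r[7] = 30  (first piece 1, then r[6]=27)
One optimal cutting: 2 + 2 + 2 + 1 → €30.

30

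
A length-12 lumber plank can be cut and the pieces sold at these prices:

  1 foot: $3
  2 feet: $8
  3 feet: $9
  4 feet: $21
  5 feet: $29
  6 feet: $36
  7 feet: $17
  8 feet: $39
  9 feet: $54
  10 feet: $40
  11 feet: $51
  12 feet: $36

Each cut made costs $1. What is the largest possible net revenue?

Build net[k] bottom-up: net[k] = max over allowed piece i of (p[i] + net[k−i]) − 1 per cut.
net[1] = 3
net[2] = max(3+3-1, 8+0) = 8
net[3] = max(3+8-1, 8+3-1, 9+0) = 10
net[4] = max(3+10-1, 8+8-1, 9+3-1, 21+0) = 21
net[5] = max(3+21-1, 8+10-1, 9+8-1, 21+3-1, 29+0) = 29
net[6] = max(3+29-1, 8+21-1, 9+10-1, 21+8-1, 29+3-1, 36+0) = 36
net[7] = max(3+36-1, 8+29-1, 9+21-1, …, 36+3-1, 17+0) = 38
net[8] = max(3+38-1, 8+36-1, 9+29-1, …, 17+3-1, 39+0) = 43
net[9] = max(3+43-1, 8+38-1, 9+36-1, …, 39+3-1, 54+0) = 54
net[10] = max(3+54-1, 8+43-1, 9+38-1, …, 54+3-1, 40+0) = 57
net[11] = max(3+57-1, 8+54-1, 9+43-1, …, 40+3-1, 51+0) = 64
net[12] = max(3+64-1, 8+57-1, 9+54-1, …, 51+3-1, 36+0) = 71
One optimal plan: pieces 6 + 6 (1 cut) → $72 − $1 = $71.

71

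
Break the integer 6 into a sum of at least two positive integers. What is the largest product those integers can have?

9

Let P[k] be the best product for length k (with at least one cut). For each first piece i, the rest contributes max(k−i, P[k−i]).
P[2] = 1*max(1,0) = 1*1 = 1
P[3] = max(1*2, 2*1) = 2
P[4] = max(1*3, 2*2, 3*1) = 4
P[5] = max(1*4, 2*3, 3*2, 4*1) = 6
P[6] = max(1*6, 2*4, 3*3, 4*2, 5*1) = 9
One optimal split: 3 + 3; product 3*3 = 9.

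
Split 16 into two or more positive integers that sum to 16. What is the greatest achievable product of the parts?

324

Fill m[k] for k=2..16: at each k try every first piece i and multiply by the better of (k−i) uncut or m[k−i].
m[2] = 1×max(1,0) = 1×1 = 1
m[3] = 1×max(2,1) = 1×2 = 2
m[4] = 2×max(2,1) = 2×2 = 4
m[5] = 2×max(3,2) = 2×3 = 6
m[6] = 3×max(3,2) = 3×3 = 9
m[7] = 2×max(5,6) = 2×6 = 12
m[8] = 2×max(6,9) = 2×9 = 18
m[9] = 3×max(6,9) = 3×9 = 27
m[10] = 2×max(8,18) = 2×18 = 36
m[11] = 2×max(9,27) = 2×27 = 54
m[12] = 3×max(9,27) = 3×27 = 81
m[13] = 2×max(11,54) = 2×54 = 108
m[14] = 2×max(12,81) = 2×81 = 162
m[15] = 3×max(12,81) = 3×81 = 243
m[16] = 2×max(14,162) = 2×162 = 324
One optimal split: 3 + 3 + 3 + 3 + 2 + 2; product 3×3×3×3×2×2 = 324.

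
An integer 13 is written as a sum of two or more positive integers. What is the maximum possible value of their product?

Let P[k] be the best product for length k (with at least one cut). For each first piece i, the rest contributes max(k−i, P[k−i]).
P[2] = 1*max(1,0) = 1*1 = 1
P[3] = 1*max(2,1) = 1*2 = 2
P[4] = 2*max(2,1) = 2*2 = 4
P[5] = 2*max(3,2) = 2*3 = 6
P[6] = 3*max(3,2) = 3*3 = 9
P[7] = 2*max(5,6) = 2*6 = 12
P[8] = 2*max(6,9) = 2*9 = 18
P[9] = 3*max(6,9) = 3*9 = 27
P[10] = 2*max(8,18) = 2*18 = 36
P[11] = 2*max(9,27) = 2*27 = 54
P[12] = 3*max(9,27) = 3*27 = 81
P[13] = 2*max(11,54) = 2*54 = 108
One optimal split: 3 + 3 + 3 + 2 + 2; product 3*3*3*2*2 = 108.

108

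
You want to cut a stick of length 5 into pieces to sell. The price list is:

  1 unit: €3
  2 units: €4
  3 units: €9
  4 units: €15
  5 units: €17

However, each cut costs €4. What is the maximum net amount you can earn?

17

Build v[k] bottom-up: v[k] = max over allowed piece i of (p[i] + v[k−i]) − 4 per cut.
v[1] = 3
v[2] = 4
v[3] = 9
v[4] = 15
v[5] = 17
Best is to make no cuts and sell whole for €17.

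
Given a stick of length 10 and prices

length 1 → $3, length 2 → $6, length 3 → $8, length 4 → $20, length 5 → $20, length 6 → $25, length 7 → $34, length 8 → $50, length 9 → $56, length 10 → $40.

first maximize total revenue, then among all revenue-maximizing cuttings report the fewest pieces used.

2

Let r[k] be the best obtainable value from length k. For each k, try every first piece i and keep the best of price[i] + r[k−i].
r[1] = 3
r[2] = max(3+3, 6+0) = 6
r[3] = max(3+6, 6+3, 8+0) = 9
r[4] = max(3+9, 6+6, 8+3, 20+0) = 20
r[5] = max(3+20, 6+9, 8+6, 20+3, 20+0) = 23
r[6] = max(3+23, 6+20, 8+9, 20+6, 20+3, 25+0) = 26
r[7] = max(3+26, 6+23, 8+20, …, 25+3, 34+0) = 34
r[8] = max(3+34, 6+26, 8+23, …, 34+3, 50+0) = 50
r[9] = max(3+50, 6+34, 8+26, …, 50+3, 56+0) = 56
r[10] = max(3+56, 6+50, 8+34, …, 56+3, 40+0) = 59
Maximum revenue is $59.
Now minimize piece count subject to staying optimal: for each k, pieces[k] = 1 + min over i with p[i]+r[k−i]=r[k] of pieces[k−i].
pieces[7] = 1
pieces[8] = 1
pieces[9] = 1
pieces[10] = 2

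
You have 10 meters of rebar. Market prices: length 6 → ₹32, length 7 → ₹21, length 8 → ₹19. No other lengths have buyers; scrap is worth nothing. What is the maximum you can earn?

32

Build f[k] bottom-up: f[k] = max over allowed piece i of (p[i] + f[k−i]).
f[1] = 0
f[2] = 0
f[3] = 0
f[4] = 0
f[5] = 0
f[6] = 32
f[7] = max(32+0, 21+0) = 32
f[8] = max(32+0, 21+0, 19+0) = 32
f[9] = max(32+0, 21+0, 19+0) = 32
f[10] = max(32+0, 21+0, 19+0) = 32
One optimal cutting: pieces 6 with 4 meters of scrap → ₹32.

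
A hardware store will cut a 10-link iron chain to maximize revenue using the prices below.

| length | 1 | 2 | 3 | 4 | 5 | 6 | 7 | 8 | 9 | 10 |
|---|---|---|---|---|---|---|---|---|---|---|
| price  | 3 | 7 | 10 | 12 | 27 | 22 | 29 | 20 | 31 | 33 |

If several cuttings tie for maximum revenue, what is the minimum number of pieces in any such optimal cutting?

2

Consider every possible first cut. r[k] is the best of p[i]+r[k−i] over all sellable i≤k.
r[1] = 3
r[2] = 7
r[3] = 10  (first piece 1, then r[2]=7)
r[4] = 14  (first piece 2, then r[2]=7)
r[5] = 27
r[6] = 30  (first piece 1, then r[5]=27)
r[7] = 34  (first piece 2, then r[5]=27)
r[8] = 37  (first piece 1, then r[7]=34)
r[9] = 41  (first piece 2, then r[7]=34)
r[10] = 54  (first piece 5, then r[5]=27)
Maximum revenue is $54.
Now minimize piece count subject to staying optimal: for each k, pieces[k] = 1 + min over i with p[i]+r[k−i]=r[k] of pieces[k−i].
pieces[7] = 2
pieces[8] = 2
pieces[9] = 3
pieces[10] = 2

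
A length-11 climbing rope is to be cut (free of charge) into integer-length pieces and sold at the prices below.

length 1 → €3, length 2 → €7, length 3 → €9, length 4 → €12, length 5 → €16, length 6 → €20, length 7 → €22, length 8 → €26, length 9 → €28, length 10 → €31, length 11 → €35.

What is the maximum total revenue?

38

Build r[k] bottom-up: r[k] = max over allowed piece i of (p[i] + r[k−i]).
r[1] = 3
r[2] = max(3+3, 7+0) = 7
r[3] = max(3+7, 7+3, 9+0) = 10
r[4] = max(3+10, 7+7, 9+3, 12+0) = 14
r[5] = max(3+14, 7+10, 9+7, 12+3, 16+0) = 17
r[6] = max(3+17, 7+14, 9+10, 12+7, 16+3, 20+0) = 21
r[7] = max(3+21, 7+17, 9+14, …, 20+3, 22+0) = 24
r[8] = max(3+24, 7+21, 9+17, …, 22+3, 26+0) = 28
r[9] = max(3+28, 7+24, 9+21, …, 26+3, 28+0) = 31
r[10] = max(3+31, 7+28, 9+24, …, 28+3, 31+0) = 35
r[11] = max(3+35, 7+31, 9+28, …, 31+3, 35+0) = 38
One optimal cutting: 2 + 2 + 2 + 2 + 2 + 1 → €7 + €7 + €7 + €7 + €7 + €3 = €38.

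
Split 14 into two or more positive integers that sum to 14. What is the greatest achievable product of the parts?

162

Fill g[k] for k=2..14: at each k try every first piece i and multiply by the better of (k−i) uncut or g[k−i].
g[2] = 1×max(1,0) = 1×1 = 1
g[3] = 1×max(2,1) = 1×2 = 2
g[4] = 2×max(2,1) = 2×2 = 4
g[5] = 2×max(3,2) = 2×3 = 6
g[6] = 3×max(3,2) = 3×3 = 9
g[7] = 2×max(5,6) = 2×6 = 12
g[8] = 2×max(6,9) = 2×9 = 18
g[9] = 3×max(6,9) = 3×9 = 27
g[10] = 2×max(8,18) = 2×18 = 36
g[11] = 2×max(9,27) = 2×27 = 54
g[12] = 3×max(9,27) = 3×27 = 81
g[13] = 2×max(11,54) = 2×54 = 108
g[14] = 2×max(12,81) = 2×81 = 162
One optimal split: 3 + 3 + 3 + 3 + 2; product 3×3×3×3×2 = 162.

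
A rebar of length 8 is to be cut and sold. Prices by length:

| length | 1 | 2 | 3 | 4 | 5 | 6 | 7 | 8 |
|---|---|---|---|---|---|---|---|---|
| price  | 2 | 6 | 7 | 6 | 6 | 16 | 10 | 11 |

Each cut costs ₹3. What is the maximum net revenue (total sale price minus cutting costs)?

19

Build r[k] bottom-up: r[k] = max over allowed piece i of (p[i] + r[k−i]) − 3 per cut.
r[1] = 2
r[2] = max(2+2-3, 6+0) = 6
r[3] = max(2+6-3, 6+2-3, 7+0) = 7
r[4] = max(2+7-3, 6+6-3, 7+2-3, 6+0) = 9
r[5] = max(2+9-3, 6+7-3, 7+6-3, 6+2-3, 6+0) = 10
r[6] = max(2+10-3, 6+9-3, 7+7-3, 6+6-3, 6+2-3, 16+0) = 16
r[7] = max(2+16-3, 6+10-3, 7+9-3, …, 16+2-3, 10+0) = 15
r[8] = max(2+15-3, 6+16-3, 7+10-3, …, 10+2-3, 11+0) = 19
One optimal plan: pieces 6 + 2 (1 cut) → ₹22 − ₹3 = ₹19.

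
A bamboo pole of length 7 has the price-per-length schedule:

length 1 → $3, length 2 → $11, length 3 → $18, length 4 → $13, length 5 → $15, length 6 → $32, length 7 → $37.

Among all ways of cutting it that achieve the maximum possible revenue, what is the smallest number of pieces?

Consider every possible first cut. r[k] is the best of p[i]+r[k−i] over all sellable i≤k.
r[1] = 3
r[2] = max(3+3, 11+0) = 11
r[3] = max(3+11, 11+3, 18+0) = 18
r[4] = max(3+18, 11+11, 18+3, 13+0) = 22
r[5] = max(3+22, 11+18, 18+11, 13+3, 15+0) = 29
r[6] = max(3+29, 11+22, 18+18, 13+11, 15+3, 32+0) = 36
r[7] = max(3+36, 11+29, 18+22, …, 32+3, 37+0) = 40
Maximum revenue is $40.
Now minimize piece count subject to staying optimal: for each k, pieces[k] = 1 + min over i with p[i]+r[k−i]=r[k] of pieces[k−i].
pieces[4] = 2
pieces[5] = 2
pieces[6] = 2
pieces[7] = 3

3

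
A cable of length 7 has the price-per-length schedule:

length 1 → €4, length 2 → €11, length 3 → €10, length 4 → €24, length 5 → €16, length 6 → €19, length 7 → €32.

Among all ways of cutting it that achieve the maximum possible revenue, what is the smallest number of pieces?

Let r[k] be the best obtainable value from length k. For each k, try every first piece i and keep the best of price[i] + r[k−i].
r[1] = 4
r[2] = 11
r[3] = 15  (first piece 1, then r[2]=11)
r[4] = 24
r[5] = 28  (first piece 1, then r[4]=24)
r[6] = 35  (first piece 2, then r[4]=24)
r[7] = 39  (first piece 1, then r[6]=35)
Maximum revenue is €39.
Now minimize piece count subject to staying optimal: for each k, pieces[k] = 1 + min over i with p[i]+r[k−i]=r[k] of pieces[k−i].
pieces[4] = 1
pieces[5] = 2
pieces[6] = 2
pieces[7] = 3

3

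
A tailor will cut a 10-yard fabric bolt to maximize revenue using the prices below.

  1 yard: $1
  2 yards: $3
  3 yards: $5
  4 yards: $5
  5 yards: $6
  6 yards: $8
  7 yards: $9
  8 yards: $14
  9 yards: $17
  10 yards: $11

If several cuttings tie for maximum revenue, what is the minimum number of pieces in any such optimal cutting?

2

Let r[k] be the best obtainable value from length k. For each k, try every first piece i and keep the best of price[i] + r[k−i].
r[1] = 1
r[2] = max(1+1, 3+0) = 3
r[3] = max(1+3, 3+1, 5+0) = 5
r[4] = max(1+5, 3+3, 5+1, 5+0) = 6
r[5] = max(1+6, 3+5, 5+3, 5+1, 6+0) = 8
r[6] = max(1+8, 3+6, 5+5, 5+3, 6+1, 8+0) = 10
r[7] = max(1+10, 3+8, 5+6, …, 8+1, 9+0) = 11
r[8] = max(1+11, 3+10, 5+8, …, 9+1, 14+0) = 14
r[9] = max(1+14, 3+11, 5+10, …, 14+1, 17+0) = 17
r[10] = max(1+17, 3+14, 5+11, …, 17+1, 11+0) = 18
Maximum revenue is $18.
Now minimize piece count subject to staying optimal: for each k, pieces[k] = 1 + min over i with p[i]+r[k−i]=r[k] of pieces[k−i].
pieces[7] = 3
pieces[8] = 1
pieces[9] = 1
pieces[10] = 2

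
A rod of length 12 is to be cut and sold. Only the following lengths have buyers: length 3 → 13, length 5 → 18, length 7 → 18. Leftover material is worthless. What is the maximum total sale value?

Let f[k] be the best obtainable value from length k. For each k, try every first piece i and keep the best of price[i] + f[k−i].
f[1] = 0
f[2] = 0
f[3] = 13
f[4] = 13
f[5] = max(13+0, 18+0) = 18
f[6] = max(13+13, 18+0) = 26
f[7] = max(13+13, 18+0, 18+0) = 26
f[8] = max(13+18, 18+13, 18+0) = 31
f[9] = max(13+26, 18+13, 18+0) = 39
f[10] = max(13+26, 18+18, 18+13) = 39
f[11] = max(13+31, 18+26, 18+13) = 44
f[12] = max(13+39, 18+26, 18+18) = 52
One optimal cutting: 3 + 3 + 3 + 3 → 52.

52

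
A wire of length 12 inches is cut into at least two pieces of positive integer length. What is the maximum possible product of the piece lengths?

Define g[k] = max over 1≤i<k of i · max(k−i, g[k−i]); the inner max lets the remainder stay uncut if that's better.
Small cases: g[2]=1, g[3]=2, g[4]=4.
g[5] = 2·max(3,2) = 2·3 = 6
g[6] = 3·max(3,2) = 3·3 = 9
g[7] = 2·max(5,6) = 2·6 = 12
g[8] = 2·max(6,9) = 2·9 = 18
g[9] = 3·max(6,9) = 3·9 = 27
g[10] = 2·max(8,18) = 2·18 = 36
g[11] = 2·max(9,27) = 2·27 = 54
g[12] = 3·max(9,27) = 3·27 = 81
One optimal split: 3 + 3 + 3 + 3; product 3·3·3·3 = 81.

81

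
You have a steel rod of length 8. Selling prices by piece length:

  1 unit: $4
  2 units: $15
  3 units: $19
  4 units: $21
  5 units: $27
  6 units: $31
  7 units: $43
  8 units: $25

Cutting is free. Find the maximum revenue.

60

Let v[k] be the best obtainable value from length k. For each k, try every first piece i and keep the best of price[i] + v[k−i].
v[1] = 4
v[2] = max(4+4, 15+0) = 15
v[3] = max(4+15, 15+4, 19+0) = 19
v[4] = max(4+19, 15+15, 19+4, 21+0) = 30
v[5] = max(4+30, 15+19, 19+15, 21+4, 27+0) = 34
v[6] = max(4+34, 15+30, 19+19, 21+15, 27+4, 31+0) = 45
v[7] = max(4+45, 15+34, 19+30, …, 31+4, 43+0) = 49
v[8] = max(4+49, 15+45, 19+34, …, 43+4, 25+0) = 60
One optimal cutting: 2 + 2 + 2 + 2 → $15 + $15 + $15 + $15 = $60.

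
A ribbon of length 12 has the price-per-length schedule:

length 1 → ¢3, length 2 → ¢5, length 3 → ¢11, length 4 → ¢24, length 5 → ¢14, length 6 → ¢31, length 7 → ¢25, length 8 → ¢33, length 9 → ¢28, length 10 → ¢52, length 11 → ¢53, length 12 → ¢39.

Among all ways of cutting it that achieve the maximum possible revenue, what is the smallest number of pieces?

3

Consider every possible first cut. r[k] is the best of p[i]+r[k−i] over all sellable i≤k.
r[1] = 3
r[2] = 6  (first piece 1, then r[1]=3)
r[3] = 11
r[4] = 24
r[5] = 27  (first piece 1, then r[4]=24)
r[6] = 31
r[7] = 35  (first piece 3, then r[4]=24)
r[8] = 48  (first piece 4, then r[4]=24)
r[9] = 51  (first piece 1, then r[8]=48)
r[10] = 55  (first piece 4, then r[6]=31)
r[11] = 59  (first piece 3, then r[8]=48)
r[12] = 72  (first piece 4, then r[8]=48)
Maximum revenue is ¢72.
Now minimize piece count subject to staying optimal: for each k, pieces[k] = 1 + min over i with p[i]+r[k−i]=r[k] of pieces[k−i].
pieces[9] = 3
pieces[10] = 2
pieces[11] = 3
pieces[12] = 3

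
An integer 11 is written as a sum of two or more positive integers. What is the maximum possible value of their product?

54

Define f[k] = max over 1≤i<k of i · max(k−i, f[k−i]); the inner max lets the remainder stay uncut if that's better.
Small cases: f[2]=1, f[3]=2, f[4]=4, f[5]=6.
f[6] = max(1*6, 2*4, 3*3, 4*2, 5*1) = 9
f[7] = max(1*9, 2*6, 3*4, 4*3, 5*2, 6*1) = 12
f[8] = max(1*12, 2*9, 3*6, …, 6*2, 7*1) = 18
f[9] = max(1*18, 2*12, 3*9, …, 7*2, 8*1) = 27
f[10] = max(1*27, 2*18, 3*12, …, 8*2, 9*1) = 36
f[11] = max(1*36, 2*27, 3*18, …, 9*2, 10*1) = 54
One optimal split: 3 + 3 + 3 + 2; product 3*3*3*2 = 54.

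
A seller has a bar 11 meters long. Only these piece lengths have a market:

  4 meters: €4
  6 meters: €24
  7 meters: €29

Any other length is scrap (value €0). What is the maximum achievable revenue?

33

Consider every possible first cut. r[k] is the best of p[i]+r[k−i] over all sellable i≤k.
r[1] = 0
r[2] = 0
r[3] = 0
r[4] = 4
r[5] = 4
r[6] = 24
r[7] = 29
r[8] = 29
r[9] = 29
r[10] = 29
r[11] = 33  (first piece 4, then r[7]=29)
One optimal cutting: 7 + 4 → €33.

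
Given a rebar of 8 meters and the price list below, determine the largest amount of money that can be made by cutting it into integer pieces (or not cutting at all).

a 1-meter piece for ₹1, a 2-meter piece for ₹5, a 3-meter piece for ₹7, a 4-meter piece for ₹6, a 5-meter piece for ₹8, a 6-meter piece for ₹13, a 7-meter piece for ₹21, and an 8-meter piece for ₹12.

22

Build R[k] bottom-up: R[k] = max over allowed piece i of (p[i] + R[k−i]).
R[1] = 1
R[2] = max(1+1, 5+0) = 5
R[3] = max(1+5, 5+1, 7+0) = 7
R[4] = max(1+7, 5+5, 7+1, 6+0) = 10
R[5] = max(1+10, 5+7, 7+5, 6+1, 8+0) = 12
R[6] = max(1+12, 5+10, 7+7, 6+5, 8+1, 13+0) = 15
R[7] = max(1+15, 5+12, 7+10, …, 13+1, 21+0) = 21
R[8] = max(1+21, 5+15, 7+12, …, 21+1, 12+0) = 22
One optimal cutting: 7 + 1 → ₹21 + ₹1 = ₹22.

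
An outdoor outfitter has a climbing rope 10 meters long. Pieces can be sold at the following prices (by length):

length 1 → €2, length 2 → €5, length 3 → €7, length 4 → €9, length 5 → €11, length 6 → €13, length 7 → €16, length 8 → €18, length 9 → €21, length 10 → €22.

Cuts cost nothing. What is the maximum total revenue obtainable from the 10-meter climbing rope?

Consider every possible first cut. v[k] is the best of p[i]+v[k−i] over all sellable i≤k.
v[1] = 2
v[2] = 5
v[3] = 7  (first piece 1, then v[2]=5)
v[4] = 10  (first piece 2, then v[2]=5)
v[5] = 12  (first piece 1, then v[4]=10)
v[6] = 15  (first piece 2, then v[4]=10)
v[7] = 17  (first piece 1, then v[6]=15)
v[8] = 20  (first piece 2, then v[6]=15)
v[9] = 22  (first piece 1, then v[8]=20)
v[10] = 25  (first piece 2, then v[8]=20)
One optimal cutting: 2 + 2 + 2 + 2 + 2 → €5 + €5 + €5 + €5 + €5 = €25.

25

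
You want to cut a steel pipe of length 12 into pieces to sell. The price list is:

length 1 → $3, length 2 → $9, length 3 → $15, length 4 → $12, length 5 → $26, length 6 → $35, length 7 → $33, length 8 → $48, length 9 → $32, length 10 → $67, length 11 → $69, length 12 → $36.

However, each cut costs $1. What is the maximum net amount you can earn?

75

Build r[k] bottom-up: r[k] = max over allowed piece i of (p[i] + r[k−i]) − 1 per cut.
r[1] = 3
r[2] = max(3+3-1, 9+0) = 9
r[3] = max(3+9-1, 9+3-1, 15+0) = 15
r[4] = max(3+15-1, 9+9-1, 15+3-1, 12+0) = 17
r[5] = max(3+17-1, 9+15-1, 15+9-1, 12+3-1, 26+0) = 26
r[6] = max(3+26-1, 9+17-1, 15+15-1, 12+9-1, 26+3-1, 35+0) = 35
r[7] = max(3+35-1, 9+26-1, 15+17-1, …, 35+3-1, 33+0) = 37
r[8] = max(3+37-1, 9+35-1, 15+26-1, …, 33+3-1, 48+0) = 48
r[9] = max(3+48-1, 9+37-1, 15+35-1, …, 48+3-1, 32+0) = 50
r[10] = max(3+50-1, 9+48-1, 15+37-1, …, 32+3-1, 67+0) = 67
r[11] = max(3+67-1, 9+50-1, 15+48-1, …, 67+3-1, 69+0) = 69
r[12] = max(3+69-1, 9+67-1, 15+50-1, …, 69+3-1, 36+0) = 75
One optimal plan: pieces 10 + 2 (1 cut) → $76 − $1 = $75.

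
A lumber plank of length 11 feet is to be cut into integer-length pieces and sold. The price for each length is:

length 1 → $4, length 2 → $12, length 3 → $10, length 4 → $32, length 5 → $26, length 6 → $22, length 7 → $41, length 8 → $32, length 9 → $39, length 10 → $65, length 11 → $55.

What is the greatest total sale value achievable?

Build R[k] bottom-up: R[k] = max over allowed piece i of (p[i] + R[k−i]).
R[1] = 4
R[2] = max(4+4, 12+0) = 12
R[3] = max(4+12, 12+4, 10+0) = 16
R[4] = max(4+16, 12+12, 10+4, 32+0) = 32
R[5] = max(4+32, 12+16, 10+12, 32+4, 26+0) = 36
R[6] = max(4+36, 12+32, 10+16, 32+12, 26+4, 22+0) = 44
R[7] = max(4+44, 12+36, 10+32, …, 22+4, 41+0) = 48
R[8] = max(4+48, 12+44, 10+36, …, 41+4, 32+0) = 64
R[9] = max(4+64, 12+48, 10+44, …, 32+4, 39+0) = 68
R[10] = max(4+68, 12+64, 10+48, …, 39+4, 65+0) = 76
R[11] = max(4+76, 12+68, 10+64, …, 65+4, 55+0) = 80
One optimal cutting: 4 + 4 + 2 + 1 → $32 + $32 + $12 + $4 = $80.

80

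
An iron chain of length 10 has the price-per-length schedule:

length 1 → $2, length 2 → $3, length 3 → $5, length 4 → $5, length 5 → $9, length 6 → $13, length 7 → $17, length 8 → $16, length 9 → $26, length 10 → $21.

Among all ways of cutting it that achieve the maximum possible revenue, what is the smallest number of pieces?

Consider every possible first cut. r[k] is the best of p[i]+r[k−i] over all sellable i≤k.
r[1] = 2
r[2] = 4  (first piece 1, then r[1]=2)
r[3] = 6  (first piece 1, then r[2]=4)
r[4] = 8  (first piece 1, then r[3]=6)
r[5] = 10  (first piece 1, then r[4]=8)
r[6] = 13
r[7] = 17
r[8] = 19  (first piece 1, then r[7]=17)
r[9] = 26
r[10] = 28  (first piece 1, then r[9]=26)
Maximum revenue is $28.
Now minimize piece count subject to staying optimal: for each k, pieces[k] = 1 + min over i with p[i]+r[k−i]=r[k] of pieces[k−i].
pieces[7] = 1
pieces[8] = 2
pieces[9] = 1
pieces[10] = 2

2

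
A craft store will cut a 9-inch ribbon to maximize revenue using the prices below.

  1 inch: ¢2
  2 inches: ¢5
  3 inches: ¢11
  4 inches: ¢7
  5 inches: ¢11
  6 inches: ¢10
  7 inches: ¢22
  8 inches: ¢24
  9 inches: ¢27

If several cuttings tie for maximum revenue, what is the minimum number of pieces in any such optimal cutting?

Build r[k] bottom-up: r[k] = max over allowed piece i of (p[i] + r[k−i]).
r[1] = 2
r[2] = max(2+2, 5+0) = 5
r[3] = max(2+5, 5+2, 11+0) = 11
r[4] = max(2+11, 5+5, 11+2, 7+0) = 13
r[5] = max(2+13, 5+11, 11+5, 7+2, 11+0) = 16
r[6] = max(2+16, 5+13, 11+11, 7+5, 11+2, 10+0) = 22
r[7] = max(2+22, 5+16, 11+13, …, 10+2, 22+0) = 24
r[8] = max(2+24, 5+22, 11+16, …, 22+2, 24+0) = 27
r[9] = max(2+27, 5+24, 11+22, …, 24+2, 27+0) = 33
Maximum revenue is ¢33.
Now minimize piece count subject to staying optimal: for each k, pieces[k] = 1 + min over i with p[i]+r[k−i]=r[k] of pieces[k−i].
pieces[6] = 2
pieces[7] = 3
pieces[8] = 3
pieces[9] = 3

3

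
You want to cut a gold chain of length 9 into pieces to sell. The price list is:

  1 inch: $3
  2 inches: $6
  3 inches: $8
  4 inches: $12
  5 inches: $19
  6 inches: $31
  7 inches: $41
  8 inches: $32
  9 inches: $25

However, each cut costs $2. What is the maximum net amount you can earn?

Let r[k] be the best obtainable value from length k. For each k, try every first piece i and keep the best of price[i] + r[k−i] minus the 2 cut fee when i<k.
r[1] = 3
r[2] = max(3+3-2, 6+0) = 6
r[3] = max(3+6-2, 6+3-2, 8+0) = 8
r[4] = max(3+8-2, 6+6-2, 8+3-2, 12+0) = 12
r[5] = max(3+12-2, 6+8-2, 8+6-2, 12+3-2, 19+0) = 19
r[6] = max(3+19-2, 6+12-2, 8+8-2, 12+6-2, 19+3-2, 31+0) = 31
r[7] = max(3+31-2, 6+19-2, 8+12-2, …, 31+3-2, 41+0) = 41
r[8] = max(3+41-2, 6+31-2, 8+19-2, …, 41+3-2, 32+0) = 42
r[9] = max(3+42-2, 6+41-2, 8+31-2, …, 32+3-2, 25+0) = 45
One optimal plan: pieces 7 + 2 (1 cut) → $47 − $2 = $45.

45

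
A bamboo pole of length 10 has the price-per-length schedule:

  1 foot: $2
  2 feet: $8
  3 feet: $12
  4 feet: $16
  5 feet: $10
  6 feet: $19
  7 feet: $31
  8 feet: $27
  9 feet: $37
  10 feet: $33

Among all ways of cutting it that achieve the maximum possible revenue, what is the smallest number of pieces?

2

Build r[k] bottom-up: r[k] = max over allowed piece i of (p[i] + r[k−i]).
r[1] = 2
r[2] = max(2+2, 8+0) = 8
r[3] = max(2+8, 8+2, 12+0) = 12
r[4] = max(2+12, 8+8, 12+2, 16+0) = 16
r[5] = max(2+16, 8+12, 12+8, 16+2, 10+0) = 20
r[6] = max(2+20, 8+16, 12+12, 16+8, 10+2, 19+0) = 24
r[7] = max(2+24, 8+20, 12+16, …, 19+2, 31+0) = 31
r[8] = max(2+31, 8+24, 12+20, …, 31+2, 27+0) = 33
r[9] = max(2+33, 8+31, 12+24, …, 27+2, 37+0) = 39
r[10] = max(2+39, 8+33, 12+31, …, 37+2, 33+0) = 43
Maximum revenue is $43.
Now minimize piece count subject to staying optimal: for each k, pieces[k] = 1 + min over i with p[i]+r[k−i]=r[k] of pieces[k−i].
pieces[7] = 1
pieces[8] = 2
pieces[9] = 2
pieces[10] = 2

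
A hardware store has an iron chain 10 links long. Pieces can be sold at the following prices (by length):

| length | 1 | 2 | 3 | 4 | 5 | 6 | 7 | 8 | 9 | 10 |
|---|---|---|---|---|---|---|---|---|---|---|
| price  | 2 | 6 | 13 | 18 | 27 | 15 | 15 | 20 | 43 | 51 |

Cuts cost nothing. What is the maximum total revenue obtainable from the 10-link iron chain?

Build R[k] bottom-up: R[k] = max over allowed piece i of (p[i] + R[k−i]).
R[1] = 2
R[2] = max(2+2, 6+0) = 6
R[3] = max(2+6, 6+2, 13+0) = 13
R[4] = max(2+13, 6+6, 13+2, 18+0) = 18
R[5] = max(2+18, 6+13, 13+6, 18+2, 27+0) = 27
R[6] = max(2+27, 6+18, 13+13, 18+6, 27+2, 15+0) = 29
R[7] = max(2+29, 6+27, 13+18, …, 15+2, 15+0) = 33
R[8] = max(2+33, 6+29, 13+27, …, 15+2, 20+0) = 40
R[9] = max(2+40, 6+33, 13+29, …, 20+2, 43+0) = 45
R[10] = max(2+45, 6+40, 13+33, …, 43+2, 51+0) = 54
One optimal cutting: 5 + 5 → $27 + $27 = $54.

54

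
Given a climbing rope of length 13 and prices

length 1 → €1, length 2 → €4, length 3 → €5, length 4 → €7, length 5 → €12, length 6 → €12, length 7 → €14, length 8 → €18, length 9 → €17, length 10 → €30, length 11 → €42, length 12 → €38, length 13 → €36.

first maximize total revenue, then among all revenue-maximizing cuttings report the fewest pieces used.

2

Consider every possible first cut. r[k] is the best of p[i]+r[k−i] over all sellable i≤k.
r[1] = 1
r[2] = max(1+1, 4+0) = 4
r[3] = max(1+4, 4+1, 5+0) = 5
r[4] = max(1+5, 4+4, 5+1, 7+0) = 8
r[5] = max(1+8, 4+5, 5+4, 7+1, 12+0) = 12
r[6] = max(1+12, 4+8, 5+5, 7+4, 12+1, 12+0) = 13
r[7] = max(1+13, 4+12, 5+8, …, 12+1, 14+0) = 16
r[8] = max(1+16, 4+13, 5+12, …, 14+1, 18+0) = 18
r[9] = max(1+18, 4+16, 5+13, …, 18+1, 17+0) = 20
r[10] = max(1+20, 4+18, 5+16, …, 17+1, 30+0) = 30
r[11] = max(1+30, 4+20, 5+18, …, 30+1, 42+0) = 42
r[12] = max(1+42, 4+30, 5+20, …, 42+1, 38+0) = 43
r[13] = max(1+43, 4+42, 5+30, …, 38+1, 36+0) = 46
Maximum revenue is €46.
Now minimize piece count subject to staying optimal: for each k, pieces[k] = 1 + min over i with p[i]+r[k−i]=r[k] of pieces[k−i].
pieces[10] = 1
pieces[11] = 1
pieces[12] = 2
pieces[13] = 2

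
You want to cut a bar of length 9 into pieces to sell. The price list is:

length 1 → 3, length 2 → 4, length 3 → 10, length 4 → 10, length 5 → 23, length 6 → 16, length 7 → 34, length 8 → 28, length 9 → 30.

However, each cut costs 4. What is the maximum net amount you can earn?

Consider every possible first cut. v[k] is the best of p[i]+v[k−i] over all sellable i≤k, charging 4 whenever i<k.
v[1] = 3
v[2] = max(3+3-4, 4+0) = 4
v[3] = max(3+4-4, 4+3-4, 10+0) = 10
v[4] = max(3+10-4, 4+4-4, 10+3-4, 10+0) = 10
v[5] = max(3+10-4, 4+10-4, 10+4-4, 10+3-4, 23+0) = 23
v[6] = max(3+23-4, 4+10-4, 10+10-4, 10+4-4, 23+3-4, 16+0) = 22
v[7] = max(3+22-4, 4+23-4, 10+10-4, …, 16+3-4, 34+0) = 34
v[8] = max(3+34-4, 4+22-4, 10+23-4, …, 34+3-4, 28+0) = 33
v[9] = max(3+33-4, 4+34-4, 10+22-4, …, 28+3-4, 30+0) = 34
One optimal plan: pieces 7 + 2 (1 cut) → 38 − 4 = 34.

34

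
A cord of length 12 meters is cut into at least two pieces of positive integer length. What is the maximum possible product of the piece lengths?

Define m[k] = max over 1≤i<k of i · max(k−i, m[k−i]); the inner max lets the remainder stay uncut if that's better.
m[2] = 1×max(1,0) = 1×1 = 1
m[3] = max(1×2, 2×1) = 2
m[4] = max(1×3, 2×2, 3×1) = 4
m[5] = max(1×4, 2×3, 3×2, 4×1) = 6
m[6] = max(1×6, 2×4, 3×3, 4×2, 5×1) = 9
m[7] = max(1×9, 2×6, 3×4, 4×3, 5×2, 6×1) = 12
m[8] = max(1×12, 2×9, 3×6, …, 6×2, 7×1) = 18
m[9] = max(1×18, 2×12, 3×9, …, 7×2, 8×1) = 27
m[10] = max(1×27, 2×18, 3×12, …, 8×2, 9×1) = 36
m[11] = max(1×36, 2×27, 3×18, …, 9×2, 10×1) = 54
m[12] = max(1×54, 2×36, 3×27, …, 10×2, 11×1) = 81
One optimal split: 3 + 3 + 3 + 3; product 3×3×3×3 = 81.

81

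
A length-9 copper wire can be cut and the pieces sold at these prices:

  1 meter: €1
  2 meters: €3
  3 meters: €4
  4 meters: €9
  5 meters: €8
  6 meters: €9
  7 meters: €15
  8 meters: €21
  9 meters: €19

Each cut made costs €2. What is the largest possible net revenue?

Consider every possible first cut. v[k] is the best of p[i]+v[k−i] over all sellable i≤k, charging 2 whenever i<k.
v[1] = 1
v[2] = 3
v[3] = 4
v[4] = 9
v[5] = 8  (first piece 1, then v[4]=9)
v[6] = 10  (first piece 2, then v[4]=9)
v[7] = 15
v[8] = 21
v[9] = 20  (first piece 1, then v[8]=21)
One optimal plan: pieces 8 + 1 (1 cut) → €22 − €2 = €20.

20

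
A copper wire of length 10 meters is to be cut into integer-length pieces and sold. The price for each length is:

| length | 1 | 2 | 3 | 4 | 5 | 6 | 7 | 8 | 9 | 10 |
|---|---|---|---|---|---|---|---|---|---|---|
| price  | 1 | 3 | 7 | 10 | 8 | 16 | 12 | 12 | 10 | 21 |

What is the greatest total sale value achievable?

Build r[k] bottom-up: r[k] = max over allowed piece i of (p[i] + r[k−i]).
r[1] = 1
r[2] = max(1+1, 3+0) = 3
r[3] = max(1+3, 3+1, 7+0) = 7
r[4] = max(1+7, 3+3, 7+1, 10+0) = 10
r[5] = max(1+10, 3+7, 7+3, 10+1, 8+0) = 11
r[6] = max(1+11, 3+10, 7+7, 10+3, 8+1, 16+0) = 16
r[7] = max(1+16, 3+11, 7+10, …, 16+1, 12+0) = 17
r[8] = max(1+17, 3+16, 7+11, …, 12+1, 12+0) = 20
r[9] = max(1+20, 3+17, 7+16, …, 12+1, 10+0) = 23
r[10] = max(1+23, 3+20, 7+17, …, 10+1, 21+0) = 26
One optimal cutting: 6 + 4 → €16 + €10 = €26.

26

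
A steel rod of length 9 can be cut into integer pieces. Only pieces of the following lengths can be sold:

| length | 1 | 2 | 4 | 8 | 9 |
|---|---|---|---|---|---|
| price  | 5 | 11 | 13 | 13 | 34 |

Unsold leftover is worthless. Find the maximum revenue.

Build best[k] bottom-up: best[k] = max over allowed piece i of (p[i] + best[k−i]).
best[1] = 5
best[2] = max(5+5, 11+0) = 11
best[3] = max(5+11, 11+5) = 16
best[4] = max(5+16, 11+11, 13+0) = 22
best[5] = max(5+22, 11+16, 13+5) = 27
best[6] = max(5+27, 11+22, 13+11) = 33
best[7] = max(5+33, 11+27, 13+16) = 38
best[8] = max(5+38, 11+33, 13+22, 13+0) = 44
best[9] = max(5+44, 11+38, 13+27, 13+5, 34+0) = 49
One optimal cutting: 2 + 2 + 2 + 2 + 1 → $49.

49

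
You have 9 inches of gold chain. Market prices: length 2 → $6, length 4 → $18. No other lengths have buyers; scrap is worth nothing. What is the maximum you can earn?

Let best[k] be the best obtainable value from length k. For each k, try every first piece i and keep the best of price[i] + best[k−i].
best[1] = 0
best[2] = 6
best[3] = 6
best[4] = max(6+6, 18+0) = 18
best[5] = max(6+6, 18+0) = 18
best[6] = max(6+18, 18+6) = 24
best[7] = max(6+18, 18+6) = 24
best[8] = max(6+24, 18+18) = 36
best[9] = max(6+24, 18+18) = 36
One optimal cutting: pieces 4 + 4 with 1 inch of scrap → $36.

36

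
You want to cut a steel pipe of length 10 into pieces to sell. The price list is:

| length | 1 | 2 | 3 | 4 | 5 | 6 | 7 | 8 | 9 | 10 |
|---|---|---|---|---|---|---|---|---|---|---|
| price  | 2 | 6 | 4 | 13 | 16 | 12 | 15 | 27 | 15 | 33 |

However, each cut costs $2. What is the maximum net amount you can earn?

Let r[k] be the best obtainable value from length k. For each k, try every first piece i and keep the best of price[i] + r[k−i] minus the 2 cut fee when i<k.
r[1] = 2
r[2] = max(2+2-2, 6+0) = 6
r[3] = max(2+6-2, 6+2-2, 4+0) = 6
r[4] = max(2+6-2, 6+6-2, 4+2-2, 13+0) = 13
r[5] = max(2+13-2, 6+6-2, 4+6-2, 13+2-2, 16+0) = 16
r[6] = max(2+16-2, 6+13-2, 4+6-2, 13+6-2, 16+2-2, 12+0) = 17
r[7] = max(2+17-2, 6+16-2, 4+13-2, …, 12+2-2, 15+0) = 20
r[8] = max(2+20-2, 6+17-2, 4+16-2, …, 15+2-2, 27+0) = 27
r[9] = max(2+27-2, 6+20-2, 4+17-2, …, 27+2-2, 15+0) = 27
r[10] = max(2+27-2, 6+27-2, 4+20-2, …, 15+2-2, 33+0) = 33
Best is to make no cuts and sell whole for $33.

33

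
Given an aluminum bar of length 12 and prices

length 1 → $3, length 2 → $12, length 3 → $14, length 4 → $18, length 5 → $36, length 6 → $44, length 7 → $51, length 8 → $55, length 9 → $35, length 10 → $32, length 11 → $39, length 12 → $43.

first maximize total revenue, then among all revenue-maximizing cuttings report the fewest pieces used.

Build r[k] bottom-up: r[k] = max over allowed piece i of (p[i] + r[k−i]).
r[1] = 3
r[2] = 12
r[3] = 15  (first piece 1, then r[2]=12)
r[4] = 24  (first piece 2, then r[2]=12)
r[5] = 36
r[6] = 44
r[7] = 51
r[8] = 56  (first piece 2, then r[6]=44)
r[9] = 63  (first piece 2, then r[7]=51)
r[10] = 72  (first piece 5, then r[5]=36)
r[11] = 80  (first piece 5, then r[6]=44)
r[12] = 88  (first piece 6, then r[6]=44)
Maximum revenue is $88.
Now minimize piece count subject to staying optimal: for each k, pieces[k] = 1 + min over i with p[i]+r[k−i]=r[k] of pieces[k−i].
pieces[9] = 2
pieces[10] = 2
pieces[11] = 2
pieces[12] = 2

2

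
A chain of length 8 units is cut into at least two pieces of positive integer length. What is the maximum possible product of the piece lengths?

Fill m[k] for k=2..8: at each k try every first piece i and multiply by the better of (k−i) uncut or m[k−i].
m[2] = 1×max(1,0) = 1×1 = 1
m[3] = 1×max(2,1) = 1×2 = 2
m[4] = 2×max(2,1) = 2×2 = 4
m[5] = 2×max(3,2) = 2×3 = 6
m[6] = 3×max(3,2) = 3×3 = 9
m[7] = 2×max(5,6) = 2×6 = 12
m[8] = 2×max(6,9) = 2×9 = 18
One optimal split: 3 + 3 + 2; product 3×3×2 = 18.

18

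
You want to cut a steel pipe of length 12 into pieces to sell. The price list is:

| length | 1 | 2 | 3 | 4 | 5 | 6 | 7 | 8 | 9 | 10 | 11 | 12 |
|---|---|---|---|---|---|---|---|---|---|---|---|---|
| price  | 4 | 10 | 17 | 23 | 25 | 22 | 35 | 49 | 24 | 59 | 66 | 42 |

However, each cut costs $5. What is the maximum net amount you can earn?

67

Build net[k] bottom-up: net[k] = max over allowed piece i of (p[i] + net[k−i]) − 5 per cut.
net[1] = 4
net[2] = max(4+4-5, 10+0) = 10
net[3] = max(4+10-5, 10+4-5, 17+0) = 17
net[4] = max(4+17-5, 10+10-5, 17+4-5, 23+0) = 23
net[5] = max(4+23-5, 10+17-5, 17+10-5, 23+4-5, 25+0) = 25
net[6] = max(4+25-5, 10+23-5, 17+17-5, 23+10-5, 25+4-5, 22+0) = 29
net[7] = max(4+29-5, 10+25-5, 17+23-5, …, 22+4-5, 35+0) = 35
net[8] = max(4+35-5, 10+29-5, 17+25-5, …, 35+4-5, 49+0) = 49
net[9] = max(4+49-5, 10+35-5, 17+29-5, …, 49+4-5, 24+0) = 48
net[10] = max(4+48-5, 10+49-5, 17+35-5, …, 24+4-5, 59+0) = 59
net[11] = max(4+59-5, 10+48-5, 17+49-5, …, 59+4-5, 66+0) = 66
net[12] = max(4+66-5, 10+59-5, 17+48-5, …, 66+4-5, 42+0) = 67
One optimal plan: pieces 8 + 4 (1 cut) → $72 − $5 = $67.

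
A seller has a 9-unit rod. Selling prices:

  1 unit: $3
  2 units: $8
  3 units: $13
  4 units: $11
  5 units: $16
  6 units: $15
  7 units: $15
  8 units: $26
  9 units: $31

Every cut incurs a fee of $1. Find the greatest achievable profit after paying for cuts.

Consider every possible first cut. v[k] is the best of p[i]+v[k−i] over all sellable i≤k, charging 1 whenever i<k.
v[1] = 3
v[2] = 8
v[3] = 13
v[4] = 15  (first piece 1, then v[3]=13)
v[5] = 20  (first piece 2, then v[3]=13)
v[6] = 25  (first piece 3, then v[3]=13)
v[7] = 27  (first piece 1, then v[6]=25)
v[8] = 32  (first piece 2, then v[6]=25)
v[9] = 37  (first piece 3, then v[6]=25)
One optimal plan: pieces 3 + 3 + 3 (2 cuts) → $39 − $2 = $37.

37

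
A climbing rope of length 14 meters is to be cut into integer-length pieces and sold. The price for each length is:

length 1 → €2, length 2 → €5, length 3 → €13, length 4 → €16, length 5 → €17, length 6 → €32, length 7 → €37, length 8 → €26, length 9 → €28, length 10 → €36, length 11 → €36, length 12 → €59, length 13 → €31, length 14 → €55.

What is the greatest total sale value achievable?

Build v[k] bottom-up: v[k] = max over allowed piece i of (p[i] + v[k−i]).
v[1] = 2
v[2] = max(2+2, 5+0) = 5
v[3] = max(2+5, 5+2, 13+0) = 13
v[4] = max(2+13, 5+5, 13+2, 16+0) = 16
v[5] = max(2+16, 5+13, 13+5, 16+2, 17+0) = 18
v[6] = max(2+18, 5+16, 13+13, 16+5, 17+2, 32+0) = 32
v[7] = max(2+32, 5+18, 13+16, …, 32+2, 37+0) = 37
v[8] = max(2+37, 5+32, 13+18, …, 37+2, 26+0) = 39
v[9] = max(2+39, 5+37, 13+32, …, 26+2, 28+0) = 45
v[10] = max(2+45, 5+39, 13+37, …, 28+2, 36+0) = 50
v[11] = max(2+50, 5+45, 13+39, …, 36+2, 36+0) = 53
v[12] = max(2+53, 5+50, 13+45, …, 36+2, 59+0) = 64
v[13] = max(2+64, 5+53, 13+50, …, 59+2, 31+0) = 69
v[14] = max(2+69, 5+64, 13+53, …, 31+2, 55+0) = 74
One optimal cutting: 7 + 7 → €37 + €37 = €74.

74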